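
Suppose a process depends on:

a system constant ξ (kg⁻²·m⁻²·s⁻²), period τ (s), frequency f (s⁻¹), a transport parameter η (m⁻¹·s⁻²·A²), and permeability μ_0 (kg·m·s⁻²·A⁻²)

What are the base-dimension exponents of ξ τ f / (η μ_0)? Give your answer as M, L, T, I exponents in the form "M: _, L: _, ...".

Collect each base-dimension exponent across the product:
  M: (-2) + (0) + (0) − (0) − (1) = -3
  L: (-2) + (0) + (0) − (-1) − (1) = -2
  T: (-2) + (1) + (-1) − (-2) − (-2) = 2
  I: (0) + (0) + (0) − (2) − (-2) = 0
So the dimensions are [M⁻³ L⁻² T²].

M: -3, L: -2, T: 2, I: 0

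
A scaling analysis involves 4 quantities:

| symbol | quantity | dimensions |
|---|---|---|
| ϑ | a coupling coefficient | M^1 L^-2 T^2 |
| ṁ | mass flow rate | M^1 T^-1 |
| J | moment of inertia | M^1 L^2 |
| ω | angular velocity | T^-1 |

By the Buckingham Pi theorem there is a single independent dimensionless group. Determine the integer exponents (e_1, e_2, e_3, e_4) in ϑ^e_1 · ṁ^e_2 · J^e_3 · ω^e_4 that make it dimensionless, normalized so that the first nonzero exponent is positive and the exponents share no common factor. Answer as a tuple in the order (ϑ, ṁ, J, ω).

M: e_1·(1) + e_2·(1) + e_3·(1) + e_4·(0) = 0
L: e_1·(-2) + e_2·(0) + e_3·(2) + e_4·(0) = 0
T: e_1·(2) + e_2·(-1) + e_3·(0) + e_4·(-1) = 0
Solving this homogeneous linear system for the smallest-integer solution (first nonzero entry positive) gives (1, -2, 1, 4).

(1, -2, 1, 4)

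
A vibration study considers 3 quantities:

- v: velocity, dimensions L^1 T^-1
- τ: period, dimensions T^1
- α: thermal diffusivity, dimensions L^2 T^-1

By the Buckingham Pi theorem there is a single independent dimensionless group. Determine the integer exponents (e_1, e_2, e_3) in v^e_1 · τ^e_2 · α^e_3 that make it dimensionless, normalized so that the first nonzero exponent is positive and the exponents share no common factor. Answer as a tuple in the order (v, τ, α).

(2, 1, -1)

L: e_1·(1) + e_2·(0) + e_3·(2) = 0
T: e_1·(-1) + e_2·(1) + e_3·(-1) = 0
Solving this homogeneous linear system for the smallest-integer solution (first nonzero entry positive) gives (2, 1, -1).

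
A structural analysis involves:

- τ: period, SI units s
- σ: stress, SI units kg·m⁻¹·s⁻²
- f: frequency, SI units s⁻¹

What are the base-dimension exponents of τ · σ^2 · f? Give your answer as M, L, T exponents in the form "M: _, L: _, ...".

Collect each base-dimension exponent across the product:
  M: (0) + 2·(1) + (0) = 2
  L: (0) + 2·(-1) + (0) = -2
  T: (1) + 2·(-2) + (-1) = -4
So the dimensions are [M² L⁻² T⁻⁴].

M: 2, L: -2, T: -4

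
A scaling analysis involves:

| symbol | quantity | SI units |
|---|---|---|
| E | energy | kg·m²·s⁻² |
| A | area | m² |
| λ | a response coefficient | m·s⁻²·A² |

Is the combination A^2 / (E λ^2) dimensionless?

Sum the exponent of each base dimension across the product:
  M: −[E]_M + 2·[A]_M − 2·[λ]_M = −(1) + 2·(0) − 2·(0) = -1
  L: −[E]_L + 2·[A]_L − 2·[λ]_L = −(2) + 2·(2) − 2·(1) = 0
  T: −[E]_T + 2·[A]_T − 2·[λ]_T = −(-2) + 2·(0) − 2·(-2) = 6
  I: −[E]_I + 2·[A]_I − 2·[λ]_I = −(0) + 2·(0) − 2·(2) = -4
Net dimensions [M⁻¹ T⁶ I⁻⁴] ≠ [1] — not dimensionless.

no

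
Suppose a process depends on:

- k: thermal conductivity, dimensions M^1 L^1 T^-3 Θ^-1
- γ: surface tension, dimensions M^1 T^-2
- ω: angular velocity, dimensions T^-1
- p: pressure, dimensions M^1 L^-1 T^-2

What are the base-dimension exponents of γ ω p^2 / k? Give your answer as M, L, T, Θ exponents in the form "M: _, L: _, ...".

M: 2, L: -3, T: -4, Θ: 1

Collect each base-dimension exponent across the product:
  M: −(1) + (1) + (0) + 2·(1) = 2
  L: −(1) + (0) + (0) + 2·(-1) = -3
  T: −(-3) + (-2) + (-1) + 2·(-2) = -4
  Θ: −(-1) + (0) + (0) + 2·(0) = 1
So the dimensions are [M² L⁻³ T⁻⁴ Θ].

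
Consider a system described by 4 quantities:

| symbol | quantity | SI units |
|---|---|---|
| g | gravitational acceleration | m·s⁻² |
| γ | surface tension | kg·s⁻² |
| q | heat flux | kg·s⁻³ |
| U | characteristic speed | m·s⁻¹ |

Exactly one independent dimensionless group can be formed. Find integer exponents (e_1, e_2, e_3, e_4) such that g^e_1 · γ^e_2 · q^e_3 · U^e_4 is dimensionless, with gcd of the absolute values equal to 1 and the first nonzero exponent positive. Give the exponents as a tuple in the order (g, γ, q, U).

M: e_1·(0) + e_2·(1) + e_3·(1) + e_4·(0) = 0
L: e_1·(1) + e_2·(0) + e_3·(0) + e_4·(1) = 0
T: e_1·(-2) + e_2·(-2) + e_3·(-3) + e_4·(-1) = 0
Solving this homogeneous linear system for the smallest-integer solution (first nonzero entry positive) gives (1, 1, -1, -1).

(1, 1, -1, -1)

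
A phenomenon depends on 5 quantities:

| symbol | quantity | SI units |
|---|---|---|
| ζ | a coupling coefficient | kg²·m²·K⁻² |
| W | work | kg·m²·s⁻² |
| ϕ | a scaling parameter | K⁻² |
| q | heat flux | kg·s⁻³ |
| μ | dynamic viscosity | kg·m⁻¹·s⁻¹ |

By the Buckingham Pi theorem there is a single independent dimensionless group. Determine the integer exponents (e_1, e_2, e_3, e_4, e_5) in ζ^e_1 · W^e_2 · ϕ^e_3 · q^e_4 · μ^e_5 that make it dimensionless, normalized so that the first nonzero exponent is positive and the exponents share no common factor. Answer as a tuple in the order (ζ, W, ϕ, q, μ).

M: e_1·(2) + e_2·(1) + e_3·(0) + e_4·(1) + e_5·(1) = 0
L: e_1·(2) + e_2·(2) + e_3·(0) + e_4·(0) + e_5·(-1) = 0
T: e_1·(0) + e_2·(-2) + e_3·(0) + e_4·(-3) + e_5·(-1) = 0
Θ: e_1·(-2) + e_2·(0) + e_3·(-2) + e_4·(0) + e_5·(0) = 0
Solving this homogeneous linear system for the smallest-integer solution (first nonzero entry positive) gives (1, -2, -1, 2, -2).

(1, -2, -1, 2, -2)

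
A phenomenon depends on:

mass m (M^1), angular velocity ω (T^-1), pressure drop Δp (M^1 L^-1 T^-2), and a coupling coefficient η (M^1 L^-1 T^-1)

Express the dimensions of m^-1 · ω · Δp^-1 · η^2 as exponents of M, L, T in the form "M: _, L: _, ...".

M: 0, L: -1, T: -1

Collect each base-dimension exponent across the product:
  M: −(1) + (0) − (1) + 2·(1) = 0
  L: −(0) + (0) − (-1) + 2·(-1) = -1
  T: −(0) + (-1) − (-2) + 2·(-1) = -1
So the dimensions are [L⁻¹ T⁻¹].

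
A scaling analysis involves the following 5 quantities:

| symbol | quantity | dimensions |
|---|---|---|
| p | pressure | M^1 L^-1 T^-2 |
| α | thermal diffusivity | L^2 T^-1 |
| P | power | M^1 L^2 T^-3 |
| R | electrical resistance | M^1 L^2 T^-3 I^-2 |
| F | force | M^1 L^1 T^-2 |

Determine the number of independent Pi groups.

1

There are 5 variables and 4 base dimensions (M, L, T, I).
The dimension matrix has rank 4.
Independent dimensionless groups: 5 − 4 = 1.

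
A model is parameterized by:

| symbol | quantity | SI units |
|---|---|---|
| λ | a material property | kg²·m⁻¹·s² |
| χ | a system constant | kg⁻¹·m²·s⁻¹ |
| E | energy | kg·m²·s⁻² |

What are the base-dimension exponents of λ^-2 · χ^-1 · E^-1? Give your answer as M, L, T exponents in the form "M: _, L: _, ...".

M: -4, L: -2, T: -1

Collect each base-dimension exponent across the product:
  M: −2·(2) − (-1) − (1) = -4
  L: −2·(-1) − (2) − (2) = -2
  T: −2·(2) − (-1) − (-2) = -1
So the dimensions are [M⁻⁴ L⁻² T⁻¹].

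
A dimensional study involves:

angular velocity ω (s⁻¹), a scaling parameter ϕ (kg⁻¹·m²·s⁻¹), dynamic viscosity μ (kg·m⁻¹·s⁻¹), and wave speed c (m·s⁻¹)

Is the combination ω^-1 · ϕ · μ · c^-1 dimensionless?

yes

Sum the exponent of each base dimension across the product:
  M: −[ω]_M + [ϕ]_M + [μ]_M − [c]_M = −(0) + (-1) + (1) − (0) = 0
  L: −[ω]_L + [ϕ]_L + [μ]_L − [c]_L = −(0) + (2) + (-1) − (1) = 0
  T: −[ω]_T + [ϕ]_T + [μ]_T − [c]_T = −(-1) + (-1) + (-1) − (-1) = 0
All base exponents vanish — dimensionless.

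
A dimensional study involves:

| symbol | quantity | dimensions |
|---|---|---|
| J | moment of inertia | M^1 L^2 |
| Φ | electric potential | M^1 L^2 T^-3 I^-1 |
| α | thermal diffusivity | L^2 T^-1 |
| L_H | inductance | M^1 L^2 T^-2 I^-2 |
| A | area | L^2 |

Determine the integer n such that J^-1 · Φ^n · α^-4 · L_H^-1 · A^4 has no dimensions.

2

Balance the M exponent: (1)·n from Φ, plus −(1) − 4·(0) − (1) + 4·(0) = -2 from the rest, must sum to zero.
n − 2 = 0, so n = 2.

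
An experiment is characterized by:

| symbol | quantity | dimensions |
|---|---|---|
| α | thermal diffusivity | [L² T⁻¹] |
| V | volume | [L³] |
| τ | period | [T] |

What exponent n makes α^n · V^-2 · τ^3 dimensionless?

Balance the L exponent: (2)·n from α, plus −2·(3) + 3·(0) = -6 from the rest, must sum to zero.
2n − 6 = 0, so n = 3.

3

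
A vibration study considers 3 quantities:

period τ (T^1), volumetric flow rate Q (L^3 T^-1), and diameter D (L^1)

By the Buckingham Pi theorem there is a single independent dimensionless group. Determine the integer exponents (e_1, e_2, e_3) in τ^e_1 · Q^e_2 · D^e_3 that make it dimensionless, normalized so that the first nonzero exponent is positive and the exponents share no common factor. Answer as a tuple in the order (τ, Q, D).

L: e_1·(0) + e_2·(3) + e_3·(1) = 0
T: e_1·(1) + e_2·(-1) + e_3·(0) = 0
Solving this homogeneous linear system for the smallest-integer solution (first nonzero entry positive) gives (1, 1, -3).

(1, 1, -3)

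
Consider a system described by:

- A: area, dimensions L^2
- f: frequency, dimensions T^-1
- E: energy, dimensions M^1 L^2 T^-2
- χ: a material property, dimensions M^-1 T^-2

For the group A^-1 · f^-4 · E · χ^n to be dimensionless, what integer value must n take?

1

Balance the M exponent: (-1)·n from χ, plus −(0) − 4·(0) + (1) = 1 from the rest, must sum to zero.
−n + 1 = 0, so n = 1.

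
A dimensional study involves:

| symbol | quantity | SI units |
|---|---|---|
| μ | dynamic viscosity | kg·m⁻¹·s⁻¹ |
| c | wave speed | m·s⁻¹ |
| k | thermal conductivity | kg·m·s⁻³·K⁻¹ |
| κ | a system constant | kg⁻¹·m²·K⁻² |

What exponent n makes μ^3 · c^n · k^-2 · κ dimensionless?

Balance the L exponent: (1)·n from c, plus 3·(-1) − 2·(1) + (2) = -3 from the rest, must sum to zero.
n − 3 = 0, so n = 3.

3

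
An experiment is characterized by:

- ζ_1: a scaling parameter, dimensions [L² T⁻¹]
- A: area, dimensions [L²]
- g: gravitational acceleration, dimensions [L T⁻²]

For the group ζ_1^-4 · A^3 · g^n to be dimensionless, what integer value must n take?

Balance the L exponent: (1)·n from g, plus −4·(2) + 3·(2) = -2 from the rest, must sum to zero.
n − 2 = 0, so n = 2.

2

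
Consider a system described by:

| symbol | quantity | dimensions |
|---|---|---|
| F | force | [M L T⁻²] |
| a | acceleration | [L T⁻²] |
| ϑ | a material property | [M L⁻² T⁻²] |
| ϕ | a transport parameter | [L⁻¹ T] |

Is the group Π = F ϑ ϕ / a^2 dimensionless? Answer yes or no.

no

Sum the exponent of each base dimension across the product:
  M: [F]_M − 2·[a]_M + [ϑ]_M + [ϕ]_M = (1) − 2·(0) + (1) + (0) = 2
  L: [F]_L − 2·[a]_L + [ϑ]_L + [ϕ]_L = (1) − 2·(1) + (-2) + (-1) = -4
  T: [F]_T − 2·[a]_T + [ϑ]_T + [ϕ]_T = (-2) − 2·(-2) + (-2) + (1) = 1
Net dimensions [M² L⁻⁴ T] ≠ [1] — not dimensionless.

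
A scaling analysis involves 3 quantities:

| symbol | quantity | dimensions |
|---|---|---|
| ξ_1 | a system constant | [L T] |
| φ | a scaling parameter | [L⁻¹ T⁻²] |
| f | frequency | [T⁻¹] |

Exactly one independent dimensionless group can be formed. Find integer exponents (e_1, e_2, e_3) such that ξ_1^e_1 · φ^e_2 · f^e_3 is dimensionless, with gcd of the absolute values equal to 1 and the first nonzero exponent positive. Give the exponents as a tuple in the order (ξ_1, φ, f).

L: e_1·(1) + e_2·(-1) + e_3·(0) = 0
T: e_1·(1) + e_2·(-2) + e_3·(-1) = 0
Solving this homogeneous linear system for the smallest-integer solution (first nonzero entry positive) gives (1, 1, -1).

(1, 1, -1)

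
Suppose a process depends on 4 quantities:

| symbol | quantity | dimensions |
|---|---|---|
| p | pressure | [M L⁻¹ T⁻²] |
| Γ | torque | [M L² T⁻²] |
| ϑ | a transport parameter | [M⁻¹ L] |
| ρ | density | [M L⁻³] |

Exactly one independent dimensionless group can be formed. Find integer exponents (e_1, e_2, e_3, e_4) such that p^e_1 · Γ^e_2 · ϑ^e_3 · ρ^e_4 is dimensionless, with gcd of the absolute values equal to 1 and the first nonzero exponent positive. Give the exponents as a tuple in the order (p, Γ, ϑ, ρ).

M: e_1·(1) + e_2·(1) + e_3·(-1) + e_4·(1) = 0
L: e_1·(-1) + e_2·(2) + e_3·(1) + e_4·(-3) = 0
T: e_1·(-2) + e_2·(-2) + e_3·(0) + e_4·(0) = 0
Solving this homogeneous linear system for the smallest-integer solution (first nonzero entry positive) gives (2, -2, -3, -3).

(2, -2, -3, -3)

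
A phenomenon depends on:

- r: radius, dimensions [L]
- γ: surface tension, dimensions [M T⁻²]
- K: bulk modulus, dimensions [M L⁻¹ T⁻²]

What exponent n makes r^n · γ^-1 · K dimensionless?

Balance the L exponent: (1)·n from r, plus −(0) + (-1) = -1 from the rest, must sum to zero.
n − 1 = 0, so n = 1.

1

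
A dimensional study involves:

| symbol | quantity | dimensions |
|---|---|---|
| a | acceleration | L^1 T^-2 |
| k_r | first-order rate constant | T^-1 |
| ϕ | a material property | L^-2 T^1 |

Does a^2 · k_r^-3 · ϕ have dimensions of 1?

yes

Sum the exponent of each base dimension across the product:
  L: 2·[a]_L − 3·[k_r]_L + [ϕ]_L = 2·(1) − 3·(0) + (-2) = 0
  T: 2·[a]_T − 3·[k_r]_T + [ϕ]_T = 2·(-2) − 3·(-1) + (1) = 0
All base exponents vanish — dimensionless.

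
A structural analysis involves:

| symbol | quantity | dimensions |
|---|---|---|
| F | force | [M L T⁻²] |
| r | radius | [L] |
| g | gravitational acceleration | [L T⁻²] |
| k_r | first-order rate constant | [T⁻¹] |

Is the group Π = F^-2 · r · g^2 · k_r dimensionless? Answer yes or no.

Sum the exponent of each base dimension across the product:
  M: −2·[F]_M + [r]_M + 2·[g]_M + [k_r]_M = −2·(1) + (0) + 2·(0) + (0) = -2
  L: −2·[F]_L + [r]_L + 2·[g]_L + [k_r]_L = −2·(1) + (1) + 2·(1) + (0) = 1
  T: −2·[F]_T + [r]_T + 2·[g]_T + [k_r]_T = −2·(-2) + (0) + 2·(-2) + (-1) = -1
Net dimensions [M⁻² L T⁻¹] ≠ [1] — not dimensionless.

no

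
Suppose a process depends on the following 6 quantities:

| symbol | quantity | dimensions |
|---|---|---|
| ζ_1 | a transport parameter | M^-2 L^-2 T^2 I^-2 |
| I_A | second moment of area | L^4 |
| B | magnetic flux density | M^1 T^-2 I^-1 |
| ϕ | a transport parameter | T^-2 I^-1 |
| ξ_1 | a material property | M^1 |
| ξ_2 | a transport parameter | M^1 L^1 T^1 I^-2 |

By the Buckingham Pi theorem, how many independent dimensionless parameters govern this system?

2

There are 6 variables and 4 base dimensions (M, L, T, I).
The dimension matrix has rank 4.
Independent dimensionless groups: 6 − 4 = 2.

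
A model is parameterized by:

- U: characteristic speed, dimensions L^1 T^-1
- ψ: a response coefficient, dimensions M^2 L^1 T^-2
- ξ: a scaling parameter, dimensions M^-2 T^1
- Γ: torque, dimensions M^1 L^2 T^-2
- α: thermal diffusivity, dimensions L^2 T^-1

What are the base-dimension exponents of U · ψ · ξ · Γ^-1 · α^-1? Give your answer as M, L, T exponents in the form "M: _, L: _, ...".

M: -1, L: -2, T: 1

Collect each base-dimension exponent across the product:
  M: (0) + (2) + (-2) − (1) − (0) = -1
  L: (1) + (1) + (0) − (2) − (2) = -2
  T: (-1) + (-2) + (1) − (-2) − (-1) = 1
So the dimensions are [M⁻¹ L⁻² T].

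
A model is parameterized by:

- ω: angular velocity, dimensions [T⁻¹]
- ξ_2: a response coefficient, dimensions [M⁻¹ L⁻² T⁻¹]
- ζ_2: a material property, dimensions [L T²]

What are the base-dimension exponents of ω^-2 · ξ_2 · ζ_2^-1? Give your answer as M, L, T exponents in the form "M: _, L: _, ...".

Collect each base-dimension exponent across the product:
  M: −2·(0) + (-1) − (0) = -1
  L: −2·(0) + (-2) − (1) = -3
  T: −2·(-1) + (-1) − (2) = -1
So the dimensions are [M⁻¹ L⁻³ T⁻¹].

M: -1, L: -3, T: -1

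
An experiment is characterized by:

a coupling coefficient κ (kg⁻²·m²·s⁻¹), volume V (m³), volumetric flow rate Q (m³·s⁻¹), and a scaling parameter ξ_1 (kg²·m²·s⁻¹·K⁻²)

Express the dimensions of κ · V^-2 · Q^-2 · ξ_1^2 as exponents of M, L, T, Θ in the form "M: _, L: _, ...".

Collect each base-dimension exponent across the product:
  M: (-2) − 2·(0) − 2·(0) + 2·(2) = 2
  L: (2) − 2·(3) − 2·(3) + 2·(2) = -6
  T: (-1) − 2·(0) − 2·(-1) + 2·(-1) = -1
  Θ: (0) − 2·(0) − 2·(0) + 2·(-2) = -4
So the dimensions are [M² L⁻⁶ T⁻¹ Θ⁻⁴].

M: 2, L: -6, T: -1, Θ: -4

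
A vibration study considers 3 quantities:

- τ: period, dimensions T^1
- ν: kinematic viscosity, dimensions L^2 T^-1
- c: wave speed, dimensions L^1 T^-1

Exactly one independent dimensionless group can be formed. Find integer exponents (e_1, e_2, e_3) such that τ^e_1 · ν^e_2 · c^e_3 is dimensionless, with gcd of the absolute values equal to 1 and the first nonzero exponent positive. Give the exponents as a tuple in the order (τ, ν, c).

(1, -1, 2)

L: e_1·(0) + e_2·(2) + e_3·(1) = 0
T: e_1·(1) + e_2·(-1) + e_3·(-1) = 0
Solving this homogeneous linear system for the smallest-integer solution (first nonzero entry positive) gives (1, -1, 2).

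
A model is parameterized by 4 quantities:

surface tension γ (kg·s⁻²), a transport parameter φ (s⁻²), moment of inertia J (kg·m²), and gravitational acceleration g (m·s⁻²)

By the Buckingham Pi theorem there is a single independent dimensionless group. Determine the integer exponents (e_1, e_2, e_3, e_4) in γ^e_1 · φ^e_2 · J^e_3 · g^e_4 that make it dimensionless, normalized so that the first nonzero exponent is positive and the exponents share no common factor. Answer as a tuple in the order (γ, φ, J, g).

(1, -3, -1, 2)

M: e_1·(1) + e_2·(0) + e_3·(1) + e_4·(0) = 0
L: e_1·(0) + e_2·(0) + e_3·(2) + e_4·(1) = 0
T: e_1·(-2) + e_2·(-2) + e_3·(0) + e_4·(-2) = 0
Solving this homogeneous linear system for the smallest-integer solution (first nonzero entry positive) gives (1, -3, -1, 2).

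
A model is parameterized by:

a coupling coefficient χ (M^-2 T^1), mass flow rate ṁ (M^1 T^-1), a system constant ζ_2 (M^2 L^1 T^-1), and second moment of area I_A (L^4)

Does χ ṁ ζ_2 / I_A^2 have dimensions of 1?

no

Sum the exponent of each base dimension across the product:
  M: [χ]_M + [ṁ]_M + [ζ_2]_M − 2·[I_A]_M = (-2) + (1) + (2) − 2·(0) = 1
  L: [χ]_L + [ṁ]_L + [ζ_2]_L − 2·[I_A]_L = (0) + (0) + (1) − 2·(4) = -7
  T: [χ]_T + [ṁ]_T + [ζ_2]_T − 2·[I_A]_T = (1) + (-1) + (-1) − 2·(0) = -1
Net dimensions [M L⁻⁷ T⁻¹] ≠ [1] — not dimensionless.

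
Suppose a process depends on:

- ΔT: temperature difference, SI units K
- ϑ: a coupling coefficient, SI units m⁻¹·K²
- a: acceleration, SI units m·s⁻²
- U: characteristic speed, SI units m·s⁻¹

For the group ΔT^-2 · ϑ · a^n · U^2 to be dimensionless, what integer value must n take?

Balance the L exponent: (1)·n from a, plus −2·(0) + (-1) + 2·(1) = 1 from the rest, must sum to zero.
n + 1 = 0, so n = -1.

-1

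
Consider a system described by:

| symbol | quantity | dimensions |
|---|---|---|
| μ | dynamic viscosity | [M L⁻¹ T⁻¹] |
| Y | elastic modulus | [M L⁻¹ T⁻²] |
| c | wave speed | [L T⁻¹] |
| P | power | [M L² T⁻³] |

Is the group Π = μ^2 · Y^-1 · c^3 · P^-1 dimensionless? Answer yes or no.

Sum the exponent of each base dimension across the product:
  M: 2·[μ]_M − [Y]_M + 3·[c]_M − [P]_M = 2·(1) − (1) + 3·(0) − (1) = 0
  L: 2·[μ]_L − [Y]_L + 3·[c]_L − [P]_L = 2·(-1) − (-1) + 3·(1) − (2) = 0
  T: 2·[μ]_T − [Y]_T + 3·[c]_T − [P]_T = 2·(-1) − (-2) + 3·(-1) − (-3) = 0
  Θ: 2·[μ]_Θ − [Y]_Θ + 3·[c]_Θ − [P]_Θ = 2·(0) − (0) + 3·(0) − (0) = 0
All base exponents vanish — dimensionless.

yes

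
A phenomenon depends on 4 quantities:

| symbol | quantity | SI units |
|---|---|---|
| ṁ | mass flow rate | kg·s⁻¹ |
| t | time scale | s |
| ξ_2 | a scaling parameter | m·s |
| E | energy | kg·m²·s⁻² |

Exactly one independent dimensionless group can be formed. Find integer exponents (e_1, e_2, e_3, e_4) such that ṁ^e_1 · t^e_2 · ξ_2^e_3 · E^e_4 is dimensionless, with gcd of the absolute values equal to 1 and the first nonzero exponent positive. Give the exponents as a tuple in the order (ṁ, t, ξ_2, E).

(1, -3, 2, -1)

M: e_1·(1) + e_2·(0) + e_3·(0) + e_4·(1) = 0
L: e_1·(0) + e_2·(0) + e_3·(1) + e_4·(2) = 0
T: e_1·(-1) + e_2·(1) + e_3·(1) + e_4·(-2) = 0
Solving this homogeneous linear system for the smallest-integer solution (first nonzero entry positive) gives (1, -3, 2, -1).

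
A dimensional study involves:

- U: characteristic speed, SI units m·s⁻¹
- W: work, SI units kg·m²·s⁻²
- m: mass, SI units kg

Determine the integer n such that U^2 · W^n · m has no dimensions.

-1

Balance the M exponent: (1)·n from W, plus 2·(0) + (1) = 1 from the rest, must sum to zero.
n + 1 = 0, so n = -1.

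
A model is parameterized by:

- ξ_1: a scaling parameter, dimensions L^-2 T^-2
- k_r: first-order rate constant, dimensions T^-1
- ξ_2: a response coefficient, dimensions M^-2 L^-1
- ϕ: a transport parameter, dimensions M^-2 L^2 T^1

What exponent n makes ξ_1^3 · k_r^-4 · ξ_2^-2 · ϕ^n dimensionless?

Balance the M exponent: (-2)·n from ϕ, plus 3·(0) − 4·(0) − 2·(-2) = 4 from the rest, must sum to zero.
-2n + 4 = 0, so n = 2.

2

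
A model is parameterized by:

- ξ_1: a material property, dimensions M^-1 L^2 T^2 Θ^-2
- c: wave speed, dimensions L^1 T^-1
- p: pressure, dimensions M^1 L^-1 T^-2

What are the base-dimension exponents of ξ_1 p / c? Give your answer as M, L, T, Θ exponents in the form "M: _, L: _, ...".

M: 0, L: 0, T: 1, Θ: -2

Collect each base-dimension exponent across the product:
  M: (-1) − (0) + (1) = 0
  L: (2) − (1) + (-1) = 0
  T: (2) − (-1) + (-2) = 1
  Θ: (-2) − (0) + (0) = -2
So the dimensions are [T Θ⁻²].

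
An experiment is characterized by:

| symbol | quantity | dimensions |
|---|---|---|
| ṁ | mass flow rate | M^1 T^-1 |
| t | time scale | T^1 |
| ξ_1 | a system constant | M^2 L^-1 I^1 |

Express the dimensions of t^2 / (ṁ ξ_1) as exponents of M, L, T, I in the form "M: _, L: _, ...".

Collect each base-dimension exponent across the product:
  M: −(1) + 2·(0) − (2) = -3
  L: −(0) + 2·(0) − (-1) = 1
  T: −(-1) + 2·(1) − (0) = 3
  I: −(0) + 2·(0) − (1) = -1
So the dimensions are [M⁻³ L T³ I⁻¹].

M: -3, L: 1, T: 3, I: -1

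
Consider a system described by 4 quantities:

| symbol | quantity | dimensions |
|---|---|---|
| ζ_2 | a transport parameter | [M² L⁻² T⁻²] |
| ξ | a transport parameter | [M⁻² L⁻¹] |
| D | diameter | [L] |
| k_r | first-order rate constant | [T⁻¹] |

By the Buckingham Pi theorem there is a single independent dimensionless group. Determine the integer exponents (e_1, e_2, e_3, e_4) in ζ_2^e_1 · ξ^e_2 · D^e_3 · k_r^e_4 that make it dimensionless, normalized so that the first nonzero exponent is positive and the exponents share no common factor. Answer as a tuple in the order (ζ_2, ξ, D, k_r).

(1, 1, 3, -2)

M: e_1·(2) + e_2·(-2) + e_3·(0) + e_4·(0) = 0
L: e_1·(-2) + e_2·(-1) + e_3·(1) + e_4·(0) = 0
T: e_1·(-2) + e_2·(0) + e_3·(0) + e_4·(-1) = 0
Solving this homogeneous linear system for the smallest-integer solution (first nonzero entry positive) gives (1, 1, 3, -2).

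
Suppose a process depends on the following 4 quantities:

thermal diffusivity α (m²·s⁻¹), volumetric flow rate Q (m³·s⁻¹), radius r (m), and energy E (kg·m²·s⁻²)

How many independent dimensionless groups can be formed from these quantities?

There are 4 variables and 3 base dimensions (M, L, T).
The dimension matrix has rank 3.
Independent dimensionless groups: 4 − 3 = 1.

1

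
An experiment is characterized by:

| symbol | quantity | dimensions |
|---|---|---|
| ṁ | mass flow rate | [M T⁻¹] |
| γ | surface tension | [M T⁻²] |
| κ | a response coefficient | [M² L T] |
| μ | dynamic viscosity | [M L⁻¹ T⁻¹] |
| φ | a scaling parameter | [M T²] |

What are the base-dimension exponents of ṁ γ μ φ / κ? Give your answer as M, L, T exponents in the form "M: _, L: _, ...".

M: 2, L: -2, T: -3

Collect each base-dimension exponent across the product:
  M: (1) + (1) − (2) + (1) + (1) = 2
  L: (0) + (0) − (1) + (-1) + (0) = -2
  T: (-1) + (-2) − (1) + (-1) + (2) = -3
So the dimensions are [M² L⁻² T⁻³].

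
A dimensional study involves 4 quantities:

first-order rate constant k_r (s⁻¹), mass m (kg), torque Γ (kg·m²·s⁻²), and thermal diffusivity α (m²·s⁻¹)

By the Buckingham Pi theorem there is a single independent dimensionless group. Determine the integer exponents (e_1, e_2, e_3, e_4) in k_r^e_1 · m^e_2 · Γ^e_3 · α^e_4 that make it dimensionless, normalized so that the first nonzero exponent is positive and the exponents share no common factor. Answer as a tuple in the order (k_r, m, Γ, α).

(1, 1, -1, 1)

M: e_1·(0) + e_2·(1) + e_3·(1) + e_4·(0) = 0
L: e_1·(0) + e_2·(0) + e_3·(2) + e_4·(2) = 0
T: e_1·(-1) + e_2·(0) + e_3·(-2) + e_4·(-1) = 0
Solving this homogeneous linear system for the smallest-integer solution (first nonzero entry positive) gives (1, 1, -1, 1).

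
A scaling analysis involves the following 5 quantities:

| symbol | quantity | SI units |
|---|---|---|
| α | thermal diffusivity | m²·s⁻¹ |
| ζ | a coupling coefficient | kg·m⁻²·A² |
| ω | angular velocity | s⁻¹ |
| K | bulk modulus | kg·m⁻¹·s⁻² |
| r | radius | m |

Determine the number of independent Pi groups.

There are 5 variables and 4 base dimensions (M, L, T, I).
The dimension matrix has rank 4.
Independent dimensionless groups: 5 − 4 = 1.

1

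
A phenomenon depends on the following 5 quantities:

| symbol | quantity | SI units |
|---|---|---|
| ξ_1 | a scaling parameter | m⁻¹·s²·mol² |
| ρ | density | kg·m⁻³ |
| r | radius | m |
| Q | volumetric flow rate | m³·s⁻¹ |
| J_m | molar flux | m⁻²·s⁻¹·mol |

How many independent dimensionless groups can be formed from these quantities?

1

There are 5 variables and 4 base dimensions (M, L, T, N).
The dimension matrix has rank 4.
Independent dimensionless groups: 5 − 4 = 1.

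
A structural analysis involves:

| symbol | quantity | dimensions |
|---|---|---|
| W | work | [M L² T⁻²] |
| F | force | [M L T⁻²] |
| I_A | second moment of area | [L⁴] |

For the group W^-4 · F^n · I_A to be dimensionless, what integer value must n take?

Balance the M exponent: (1)·n from F, plus −4·(1) + (0) = -4 from the rest, must sum to zero.
n − 4 = 0, so n = 4.

4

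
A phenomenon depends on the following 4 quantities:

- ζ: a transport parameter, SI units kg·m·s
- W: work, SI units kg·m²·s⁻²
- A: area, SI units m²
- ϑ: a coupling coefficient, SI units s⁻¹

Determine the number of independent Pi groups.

There are 4 variables and 3 base dimensions (M, L, T).
The dimension matrix has rank 3.
Independent dimensionless groups: 4 − 3 = 1.

1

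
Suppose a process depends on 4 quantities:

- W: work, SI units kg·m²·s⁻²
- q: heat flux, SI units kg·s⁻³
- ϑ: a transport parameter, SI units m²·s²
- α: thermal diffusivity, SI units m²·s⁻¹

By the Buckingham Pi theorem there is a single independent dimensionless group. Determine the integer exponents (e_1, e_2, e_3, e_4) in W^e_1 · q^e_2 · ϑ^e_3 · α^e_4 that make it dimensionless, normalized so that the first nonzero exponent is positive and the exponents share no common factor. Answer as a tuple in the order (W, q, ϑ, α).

(3, -3, -2, -1)

M: e_1·(1) + e_2·(1) + e_3·(0) + e_4·(0) = 0
L: e_1·(2) + e_2·(0) + e_3·(2) + e_4·(2) = 0
T: e_1·(-2) + e_2·(-3) + e_3·(2) + e_4·(-1) = 0
Solving this homogeneous linear system for the smallest-integer solution (first nonzero entry positive) gives (3, -3, -2, -1).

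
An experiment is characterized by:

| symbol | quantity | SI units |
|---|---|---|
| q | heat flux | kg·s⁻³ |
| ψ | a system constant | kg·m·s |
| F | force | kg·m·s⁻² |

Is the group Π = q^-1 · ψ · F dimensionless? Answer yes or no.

Sum the exponent of each base dimension across the product:
  M: −[q]_M + [ψ]_M + [F]_M = −(1) + (1) + (1) = 1
  L: −[q]_L + [ψ]_L + [F]_L = −(0) + (1) + (1) = 2
  T: −[q]_T + [ψ]_T + [F]_T = −(-3) + (1) + (-2) = 2
Net dimensions [M L² T²] ≠ [1] — not dimensionless.

no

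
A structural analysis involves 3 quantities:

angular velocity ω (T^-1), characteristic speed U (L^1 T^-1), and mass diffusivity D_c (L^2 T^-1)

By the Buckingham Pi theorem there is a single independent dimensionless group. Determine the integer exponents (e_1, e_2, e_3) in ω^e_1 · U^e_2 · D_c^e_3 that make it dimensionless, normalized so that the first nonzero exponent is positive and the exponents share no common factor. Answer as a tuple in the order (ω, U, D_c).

(1, -2, 1)

L: e_1·(0) + e_2·(1) + e_3·(2) = 0
T: e_1·(-1) + e_2·(-1) + e_3·(-1) = 0
Solving this homogeneous linear system for the smallest-integer solution (first nonzero entry positive) gives (1, -2, 1).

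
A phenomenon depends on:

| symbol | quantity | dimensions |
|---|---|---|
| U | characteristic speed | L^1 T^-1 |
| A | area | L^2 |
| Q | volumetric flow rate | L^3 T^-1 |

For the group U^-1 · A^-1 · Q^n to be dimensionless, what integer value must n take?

Balance the L exponent: (3)·n from Q, plus −(1) − (2) = -3 from the rest, must sum to zero.
3n − 3 = 0, so n = 1.

1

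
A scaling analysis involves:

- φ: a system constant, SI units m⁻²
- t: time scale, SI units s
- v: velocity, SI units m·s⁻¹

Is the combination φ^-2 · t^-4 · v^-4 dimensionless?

Sum the exponent of each base dimension across the product:
  L: −2·[φ]_L − 4·[t]_L − 4·[v]_L = −2·(-2) − 4·(0) − 4·(1) = 0
  T: −2·[φ]_T − 4·[t]_T − 4·[v]_T = −2·(0) − 4·(1) − 4·(-1) = 0
All base exponents vanish — dimensionless.

yes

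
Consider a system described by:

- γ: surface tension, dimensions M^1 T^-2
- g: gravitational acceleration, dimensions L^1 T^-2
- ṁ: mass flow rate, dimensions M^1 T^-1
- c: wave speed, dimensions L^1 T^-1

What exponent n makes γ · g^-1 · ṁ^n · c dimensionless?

-1

Balance the M exponent: (1)·n from ṁ, plus (1) − (0) + (0) = 1 from the rest, must sum to zero.
n + 1 = 0, so n = -1.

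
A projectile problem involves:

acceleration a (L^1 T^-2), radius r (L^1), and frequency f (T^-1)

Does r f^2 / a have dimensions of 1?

yes

Sum the exponent of each base dimension across the product:
  M: −[a]_M + [r]_M + 2·[f]_M = −(0) + (0) + 2·(0) = 0
  L: −[a]_L + [r]_L + 2·[f]_L = −(1) + (1) + 2·(0) = 0
  T: −[a]_T + [r]_T + 2·[f]_T = −(-2) + (0) + 2·(-1) = 0
All base exponents vanish — dimensionless.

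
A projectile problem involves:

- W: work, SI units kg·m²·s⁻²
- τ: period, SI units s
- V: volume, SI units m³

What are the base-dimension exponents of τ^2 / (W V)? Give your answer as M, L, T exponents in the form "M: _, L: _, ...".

M: -1, L: -5, T: 4

Collect each base-dimension exponent across the product:
  M: −(1) + 2·(0) − (0) = -1
  L: −(2) + 2·(0) − (3) = -5
  T: −(-2) + 2·(1) − (0) = 4
So the dimensions are [M⁻¹ L⁻⁵ T⁴].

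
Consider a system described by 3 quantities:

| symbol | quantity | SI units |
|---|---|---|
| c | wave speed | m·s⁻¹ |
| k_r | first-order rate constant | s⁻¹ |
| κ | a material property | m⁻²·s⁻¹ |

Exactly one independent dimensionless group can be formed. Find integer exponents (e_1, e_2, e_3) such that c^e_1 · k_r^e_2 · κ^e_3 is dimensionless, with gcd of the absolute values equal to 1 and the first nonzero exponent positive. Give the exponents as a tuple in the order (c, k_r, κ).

(2, -3, 1)

L: e_1·(1) + e_2·(0) + e_3·(-2) = 0
T: e_1·(-1) + e_2·(-1) + e_3·(-1) = 0
Solving this homogeneous linear system for the smallest-integer solution (first nonzero entry positive) gives (2, -3, 1).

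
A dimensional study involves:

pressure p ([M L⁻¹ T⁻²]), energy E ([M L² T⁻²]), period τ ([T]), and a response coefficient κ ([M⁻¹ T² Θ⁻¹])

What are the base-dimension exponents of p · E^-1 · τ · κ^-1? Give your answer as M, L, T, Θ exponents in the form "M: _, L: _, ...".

M: 1, L: -3, T: -1, Θ: 1

Collect each base-dimension exponent across the product:
  M: (1) − (1) + (0) − (-1) = 1
  L: (-1) − (2) + (0) − (0) = -3
  T: (-2) − (-2) + (1) − (2) = -1
  Θ: (0) − (0) + (0) − (-1) = 1
So the dimensions are [M L⁻³ T⁻¹ Θ].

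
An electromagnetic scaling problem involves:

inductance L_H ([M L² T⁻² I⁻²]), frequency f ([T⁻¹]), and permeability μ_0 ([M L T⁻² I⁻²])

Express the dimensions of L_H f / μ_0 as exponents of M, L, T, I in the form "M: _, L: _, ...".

M: 0, L: 1, T: -1, I: 0

Collect each base-dimension exponent across the product:
  M: (1) + (0) − (1) = 0
  L: (2) + (0) − (1) = 1
  T: (-2) + (-1) − (-2) = -1
  I: (-2) + (0) − (-2) = 0
So the dimensions are [L T⁻¹].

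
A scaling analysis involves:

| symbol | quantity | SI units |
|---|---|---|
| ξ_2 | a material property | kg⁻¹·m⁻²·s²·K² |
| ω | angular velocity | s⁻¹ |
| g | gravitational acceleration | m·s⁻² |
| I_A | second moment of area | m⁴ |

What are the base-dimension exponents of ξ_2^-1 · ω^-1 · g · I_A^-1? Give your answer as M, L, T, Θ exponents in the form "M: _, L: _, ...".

M: 1, L: -1, T: -3, Θ: -2

Collect each base-dimension exponent across the product:
  M: −(-1) − (0) + (0) − (0) = 1
  L: −(-2) − (0) + (1) − (4) = -1
  T: −(2) − (-1) + (-2) − (0) = -3
  Θ: −(2) − (0) + (0) − (0) = -2
So the dimensions are [M L⁻¹ T⁻³ Θ⁻²].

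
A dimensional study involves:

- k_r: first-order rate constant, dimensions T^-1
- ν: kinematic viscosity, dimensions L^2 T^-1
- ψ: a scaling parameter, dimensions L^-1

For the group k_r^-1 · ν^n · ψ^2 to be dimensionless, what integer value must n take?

Balance the L exponent: (2)·n from ν, plus −(0) + 2·(-1) = -2 from the rest, must sum to zero.
2n − 2 = 0, so n = 1.

1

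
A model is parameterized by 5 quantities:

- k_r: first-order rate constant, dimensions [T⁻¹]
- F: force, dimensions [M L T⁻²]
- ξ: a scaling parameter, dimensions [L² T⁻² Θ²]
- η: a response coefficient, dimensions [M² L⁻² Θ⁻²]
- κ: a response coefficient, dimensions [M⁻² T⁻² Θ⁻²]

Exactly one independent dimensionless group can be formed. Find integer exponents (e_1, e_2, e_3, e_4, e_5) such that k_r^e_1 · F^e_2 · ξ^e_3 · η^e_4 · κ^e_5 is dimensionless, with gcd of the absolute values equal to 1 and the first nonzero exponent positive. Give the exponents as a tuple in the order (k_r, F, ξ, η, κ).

M: e_1·(0) + e_2·(1) + e_3·(0) + e_4·(2) + e_5·(-2) = 0
L: e_1·(0) + e_2·(1) + e_3·(2) + e_4·(-2) + e_5·(0) = 0
T: e_1·(-1) + e_2·(-2) + e_3·(-2) + e_4·(0) + e_5·(-2) = 0
Θ: e_1·(0) + e_2·(0) + e_3·(2) + e_4·(-2) + e_5·(-2) = 0
Solving this homogeneous linear system for the smallest-integer solution (first nonzero entry positive) gives (4, 2, -3, -2, -1).

(4, 2, -3, -2, -1)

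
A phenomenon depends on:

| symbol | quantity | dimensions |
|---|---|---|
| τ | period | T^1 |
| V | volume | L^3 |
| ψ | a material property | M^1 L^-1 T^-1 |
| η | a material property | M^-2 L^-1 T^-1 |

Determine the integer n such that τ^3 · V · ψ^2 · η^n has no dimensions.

1

Balance the M exponent: (-2)·n from η, plus 3·(0) + (0) + 2·(1) = 2 from the rest, must sum to zero.
-2n + 2 = 0, so n = 1.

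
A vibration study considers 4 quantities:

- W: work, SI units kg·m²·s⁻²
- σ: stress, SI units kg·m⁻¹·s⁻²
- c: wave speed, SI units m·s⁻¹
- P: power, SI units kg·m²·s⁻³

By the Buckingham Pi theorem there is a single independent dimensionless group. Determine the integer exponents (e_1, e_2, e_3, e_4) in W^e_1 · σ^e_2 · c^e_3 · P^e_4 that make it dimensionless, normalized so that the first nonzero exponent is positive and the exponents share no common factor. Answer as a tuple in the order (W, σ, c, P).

(2, 1, 3, -3)

M: e_1·(1) + e_2·(1) + e_3·(0) + e_4·(1) = 0
L: e_1·(2) + e_2·(-1) + e_3·(1) + e_4·(2) = 0
T: e_1·(-2) + e_2·(-2) + e_3·(-1) + e_4·(-3) = 0
Solving this homogeneous linear system for the smallest-integer solution (first nonzero entry positive) gives (2, 1, 3, -3).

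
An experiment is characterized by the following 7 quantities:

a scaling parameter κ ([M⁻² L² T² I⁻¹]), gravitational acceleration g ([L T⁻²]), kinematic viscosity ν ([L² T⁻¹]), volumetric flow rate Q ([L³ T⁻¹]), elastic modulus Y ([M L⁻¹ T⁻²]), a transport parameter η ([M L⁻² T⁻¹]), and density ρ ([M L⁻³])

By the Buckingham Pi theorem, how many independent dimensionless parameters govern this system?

3

There are 7 variables and 4 base dimensions (M, L, T, I).
The dimension matrix has rank 4.
Independent dimensionless groups: 7 − 4 = 3.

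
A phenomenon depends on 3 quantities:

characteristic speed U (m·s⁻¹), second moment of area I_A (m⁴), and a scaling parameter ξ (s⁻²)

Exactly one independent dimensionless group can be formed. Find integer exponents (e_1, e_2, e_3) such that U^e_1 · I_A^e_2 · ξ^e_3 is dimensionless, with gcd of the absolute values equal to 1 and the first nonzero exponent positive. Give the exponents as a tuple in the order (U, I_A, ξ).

(4, -1, -2)

L: e_1·(1) + e_2·(4) + e_3·(0) = 0
T: e_1·(-1) + e_2·(0) + e_3·(-2) = 0
Solving this homogeneous linear system for the smallest-integer solution (first nonzero entry positive) gives (4, -1, -2).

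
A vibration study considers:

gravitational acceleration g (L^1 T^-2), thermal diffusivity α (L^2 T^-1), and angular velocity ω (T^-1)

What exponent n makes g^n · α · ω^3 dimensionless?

-2

Balance the L exponent: (1)·n from g, plus (2) + 3·(0) = 2 from the rest, must sum to zero.
n + 2 = 0, so n = -2.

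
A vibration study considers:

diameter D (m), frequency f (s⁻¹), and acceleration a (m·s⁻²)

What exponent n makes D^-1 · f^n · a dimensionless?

-2

Balance the T exponent: (-1)·n from f, plus −(0) + (-2) = -2 from the rest, must sum to zero.
−n − 2 = 0, so n = -2.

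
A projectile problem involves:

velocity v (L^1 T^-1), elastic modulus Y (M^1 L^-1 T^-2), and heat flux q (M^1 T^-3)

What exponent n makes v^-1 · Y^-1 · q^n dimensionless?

Balance the M exponent: (1)·n from q, plus −(0) − (1) = -1 from the rest, must sum to zero.
n − 1 = 0, so n = 1.

1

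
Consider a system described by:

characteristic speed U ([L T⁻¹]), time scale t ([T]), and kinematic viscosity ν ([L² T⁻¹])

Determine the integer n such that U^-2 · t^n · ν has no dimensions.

-1

Balance the T exponent: (1)·n from t, plus −2·(-1) + (-1) = 1 from the rest, must sum to zero.
n + 1 = 0, so n = -1.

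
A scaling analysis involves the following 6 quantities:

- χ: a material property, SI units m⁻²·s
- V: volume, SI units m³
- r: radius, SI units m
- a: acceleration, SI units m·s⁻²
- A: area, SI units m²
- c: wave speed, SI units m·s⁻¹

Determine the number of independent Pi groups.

4

There are 6 variables and 2 base dimensions (L, T).
The dimension matrix has rank 2.
Independent dimensionless groups: 6 − 2 = 4.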